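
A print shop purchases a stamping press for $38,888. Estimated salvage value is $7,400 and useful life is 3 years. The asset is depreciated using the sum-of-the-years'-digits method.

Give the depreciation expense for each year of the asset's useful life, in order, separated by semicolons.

Depreciable base = $38,888 − $7,400 = $31,488.
Sum of the years' digits = 3+2+1 = 6.
Year 1: $31,488 × 3/6 = $15,744. Book value $23,144.
Year 2: $31,488 × 2/6 = $10,496. Book value $12,648.
Year 3: $31,488 × 1/6 = $5,248. Book value $7,400.

$15,744; $10,496; $5,248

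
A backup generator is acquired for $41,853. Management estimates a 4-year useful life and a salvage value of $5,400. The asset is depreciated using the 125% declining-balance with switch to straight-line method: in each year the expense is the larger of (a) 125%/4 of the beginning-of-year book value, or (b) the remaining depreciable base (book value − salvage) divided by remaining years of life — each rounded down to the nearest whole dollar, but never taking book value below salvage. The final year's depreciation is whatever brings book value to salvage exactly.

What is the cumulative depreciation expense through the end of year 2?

$22,070

Depreciable base = $41,853 − $5,400 = $36,453.
Year 1: DB = ⌊$41,853 × 125%/4⌋ = $13,079; SL = ⌊$36,453/4⌋ = $9,113 → take DB $13,079. Book value $28,774.
Year 2: DB = ⌊$28,774 × 125%/4⌋ = $8,991; SL = ⌊$23,374/3⌋ = $7,791 → take DB $8,991. Book value $19,783.
Accumulated through year 2 = $41,853 − $19,783 = $22,070.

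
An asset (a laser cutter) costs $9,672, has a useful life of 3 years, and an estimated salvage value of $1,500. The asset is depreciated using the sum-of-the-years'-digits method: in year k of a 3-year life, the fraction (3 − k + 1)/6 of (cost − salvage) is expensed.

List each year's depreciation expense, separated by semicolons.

$4,086; $2,724; $1,362

Depreciable base = $9,672 − $1,500 = $8,172.
Sum of the years' digits = 3+2+1 = 6.
Year 1: $8,172 × 3/6 = $4,086. Book value $5,586.
Year 2: $8,172 × 2/6 = $2,724. Book value $2,862.
Year 3: $8,172 × 1/6 = $1,362. Book value $1,500.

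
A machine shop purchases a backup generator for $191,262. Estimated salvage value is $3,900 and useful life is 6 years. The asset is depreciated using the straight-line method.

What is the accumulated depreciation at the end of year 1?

$31,227

Depreciable base = $191,262 − $3,900 = $187,362.
Annual expense = $187,362 / 6 = $31,227.
End of year 1: book value $160,035.
Accumulated through year 1 = $191,262 − $160,035 = $31,227.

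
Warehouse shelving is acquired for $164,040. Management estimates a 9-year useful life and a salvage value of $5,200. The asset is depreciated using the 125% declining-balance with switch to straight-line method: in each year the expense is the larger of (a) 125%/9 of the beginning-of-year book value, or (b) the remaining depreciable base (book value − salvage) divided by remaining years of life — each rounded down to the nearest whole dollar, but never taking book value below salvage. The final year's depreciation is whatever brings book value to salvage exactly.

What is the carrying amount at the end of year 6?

$54,973

Depreciable base = $164,040 − $5,200 = $158,840.
Year 1: DB = ⌊$164,040 × 125%/9⌋ = $22,783; SL = ⌊$158,840/9⌋ = $17,648 → take DB $22,783. Book value $141,257.
Year 2: DB = ⌊$141,257 × 125%/9⌋ = $19,619; SL = ⌊$136,057/8⌋ = $17,007 → take DB $19,619. Book value $121,638.
Year 3: DB = ⌊$121,638 × 125%/9⌋ = $16,894; SL = ⌊$116,438/7⌋ = $16,634 → take DB $16,894. Book value $104,744.
Year 4: DB = ⌊$104,744 × 125%/9⌋ = $14,547; SL = ⌊$99,544/6⌋ = $16,590 → take SL $16,590. Book value $88,154.
Year 5: DB = ⌊$88,154 × 125%/9⌋ = $12,243; SL = ⌊$82,954/5⌋ = $16,590 → take SL $16,590. Book value $71,564.
Year 6: DB = ⌊$71,564 × 125%/9⌋ = $9,939; SL = ⌊$66,364/4⌋ = $16,591 → take SL $16,591. Book value $54,973.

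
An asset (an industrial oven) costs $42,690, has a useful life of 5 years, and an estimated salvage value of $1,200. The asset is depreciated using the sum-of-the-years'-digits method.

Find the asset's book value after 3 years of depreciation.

Depreciable base = $42,690 − $1,200 = $41,490.
Sum of the years' digits = 5+4+3+2+1 = 15.
Year 1: $41,490 × 5/15 = $13,830. Book value $28,860.
Year 2: $41,490 × 4/15 = $11,064. Book value $17,796.
Year 3: $41,490 × 3/15 = $8,298. Book value $9,498.

$9,498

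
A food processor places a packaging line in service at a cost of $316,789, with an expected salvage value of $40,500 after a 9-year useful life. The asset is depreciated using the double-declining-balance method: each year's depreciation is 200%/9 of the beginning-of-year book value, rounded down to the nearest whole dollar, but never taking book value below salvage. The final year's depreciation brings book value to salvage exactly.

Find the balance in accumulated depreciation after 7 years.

Depreciable base = $316,789 − $40,500 = $276,289.
Year 1: ⌊$316,789 × 200%/9⌋ = $70,397. Book value $246,392.
Year 2: ⌊$246,392 × 200%/9⌋ = $54,753. Book value $191,639.
Year 3: ⌊$191,639 × 200%/9⌋ = $42,586. Book value $149,053.
Year 4: ⌊$149,053 × 200%/9⌋ = $33,122. Book value $115,931.
Year 5: ⌊$115,931 × 200%/9⌋ = $25,762. Book value $90,169.
Year 6: ⌊$90,169 × 200%/9⌋ = $20,037. Book value $70,132.
Year 7: ⌊$70,132 × 200%/9⌋ = $15,584. Book value $54,548.
Accumulated through year 7 = $316,789 − $54,548 = $262,241.

$262,241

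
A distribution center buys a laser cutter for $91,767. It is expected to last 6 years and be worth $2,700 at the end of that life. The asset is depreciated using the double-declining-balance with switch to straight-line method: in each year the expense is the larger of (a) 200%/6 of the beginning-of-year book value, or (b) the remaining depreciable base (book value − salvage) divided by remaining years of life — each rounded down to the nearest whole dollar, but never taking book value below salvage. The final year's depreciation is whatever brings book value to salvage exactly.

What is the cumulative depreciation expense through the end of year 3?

Depreciable base = $91,767 − $2,700 = $89,067.
Year 1: DB = ⌊$91,767 × 200%/6⌋ = $30,589; SL = ⌊$89,067/6⌋ = $14,844 → take DB $30,589. Book value $61,178.
Year 2: DB = ⌊$61,178 × 200%/6⌋ = $20,392; SL = ⌊$58,478/5⌋ = $11,695 → take DB $20,392. Book value $40,786.
Year 3: DB = ⌊$40,786 × 200%/6⌋ = $13,595; SL = ⌊$38,086/4⌋ = $9,521 → take DB $13,595. Book value $27,191.
Accumulated through year 3 = $91,767 − $27,191 = $64,576.

$64,576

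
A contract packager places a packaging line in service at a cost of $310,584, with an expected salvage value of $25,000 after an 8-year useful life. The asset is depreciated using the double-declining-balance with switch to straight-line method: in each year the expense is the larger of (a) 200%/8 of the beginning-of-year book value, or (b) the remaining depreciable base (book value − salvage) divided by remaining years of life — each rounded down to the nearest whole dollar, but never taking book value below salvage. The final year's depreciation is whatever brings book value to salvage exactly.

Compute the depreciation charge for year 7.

Depreciable base = $310,584 − $25,000 = $285,584.
Year 1: DB = ⌊$310,584 × 200%/8⌋ = $77,646; SL = ⌊$285,584/8⌋ = $35,698 → take DB $77,646. Book value $232,938.
Year 2: DB = ⌊$232,938 × 200%/8⌋ = $58,234; SL = ⌊$207,938/7⌋ = $29,705 → take DB $58,234. Book value $174,704.
Year 3: DB = ⌊$174,704 × 200%/8⌋ = $43,676; SL = ⌊$149,704/6⌋ = $24,950 → take DB $43,676. Book value $131,028.
Year 4: DB = ⌊$131,028 × 200%/8⌋ = $32,757; SL = ⌊$106,028/5⌋ = $21,205 → take DB $32,757. Book value $98,271.
Year 5: DB = ⌊$98,271 × 200%/8⌋ = $24,567; SL = ⌊$73,271/4⌋ = $18,317 → take DB $24,567. Book value $73,704.
Year 6: DB = ⌊$73,704 × 200%/8⌋ = $18,426; SL = ⌊$48,704/3⌋ = $16,234 → take DB $18,426. Book value $55,278.
Year 7: DB = ⌊$55,278 × 200%/8⌋ = $13,819; SL = ⌊$30,278/2⌋ = $15,139 → take SL $15,139. Book value $40,139.

$15,139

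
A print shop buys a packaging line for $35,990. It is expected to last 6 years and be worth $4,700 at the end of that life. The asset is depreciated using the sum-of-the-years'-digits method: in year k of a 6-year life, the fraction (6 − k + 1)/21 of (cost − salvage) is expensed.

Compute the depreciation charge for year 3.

Depreciable base = $35,990 − $4,700 = $31,290.
Sum of the years' digits = 6+5+4+3+2+1 = 21.
Year 1: $31,290 × 6/21 = $8,940. Book value $27,050.
Year 2: $31,290 × 5/21 = $7,450. Book value $19,600.
Year 3: $31,290 × 4/21 = $5,960. Book value $13,640.

$5,960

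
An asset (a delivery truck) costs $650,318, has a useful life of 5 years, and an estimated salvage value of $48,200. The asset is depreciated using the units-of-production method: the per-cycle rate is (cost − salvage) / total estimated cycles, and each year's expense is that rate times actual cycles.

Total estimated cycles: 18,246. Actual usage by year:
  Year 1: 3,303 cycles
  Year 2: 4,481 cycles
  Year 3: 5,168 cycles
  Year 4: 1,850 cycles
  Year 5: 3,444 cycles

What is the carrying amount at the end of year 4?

Depreciable base = $650,318 − $48,200 = $602,118.
Rate = $602,118 / 18,246 cycles = $33 per cycle.
Year 1: 3,303 × $33 = $108,999. Book value $541,319.
Year 2: 4,481 × $33 = $147,873. Book value $393,446.
Year 3: 5,168 × $33 = $170,544. Book value $222,902.
Year 4: 1,850 × $33 = $61,050. Book value $161,852.

$161,852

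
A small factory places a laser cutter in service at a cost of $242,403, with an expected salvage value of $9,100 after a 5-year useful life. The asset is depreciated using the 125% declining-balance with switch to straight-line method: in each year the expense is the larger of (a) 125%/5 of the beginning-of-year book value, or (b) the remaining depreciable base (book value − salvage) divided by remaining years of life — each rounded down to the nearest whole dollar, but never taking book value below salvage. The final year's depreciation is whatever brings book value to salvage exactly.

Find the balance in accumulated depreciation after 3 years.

$148,467

Depreciable base = $242,403 − $9,100 = $233,303.
Year 1: DB = ⌊$242,403 × 125%/5⌋ = $60,600; SL = ⌊$233,303/5⌋ = $46,660 → take DB $60,600. Book value $181,803.
Year 2: DB = ⌊$181,803 × 125%/5⌋ = $45,450; SL = ⌊$172,703/4⌋ = $43,175 → take DB $45,450. Book value $136,353.
Year 3: DB = ⌊$136,353 × 125%/5⌋ = $34,088; SL = ⌊$127,253/3⌋ = $42,417 → take SL $42,417. Book value $93,936.
Accumulated through year 3 = $242,403 − $93,936 = $148,467.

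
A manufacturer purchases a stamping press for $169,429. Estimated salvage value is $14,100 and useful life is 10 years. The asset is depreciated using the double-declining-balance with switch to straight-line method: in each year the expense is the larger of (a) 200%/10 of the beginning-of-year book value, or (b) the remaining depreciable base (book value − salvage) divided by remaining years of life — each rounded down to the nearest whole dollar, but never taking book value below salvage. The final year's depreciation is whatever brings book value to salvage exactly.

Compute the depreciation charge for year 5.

Depreciable base = $169,429 − $14,100 = $155,329.
Year 1: DB = ⌊$169,429 × 200%/10⌋ = $33,885; SL = ⌊$155,329/10⌋ = $15,532 → take DB $33,885. Book value $135,544.
Year 2: DB = ⌊$135,544 × 200%/10⌋ = $27,108; SL = ⌊$121,444/9⌋ = $13,493 → take DB $27,108. Book value $108,436.
Year 3: DB = ⌊$108,436 × 200%/10⌋ = $21,687; SL = ⌊$94,336/8⌋ = $11,792 → take DB $21,687. Book value $86,749.
Year 4: DB = ⌊$86,749 × 200%/10⌋ = $17,349; SL = ⌊$72,649/7⌋ = $10,378 → take DB $17,349. Book value $69,400.
Year 5: DB = ⌊$69,400 × 200%/10⌋ = $13,880; SL = ⌊$55,300/6⌋ = $9,216 → take DB $13,880. Book value $55,520.

$13,880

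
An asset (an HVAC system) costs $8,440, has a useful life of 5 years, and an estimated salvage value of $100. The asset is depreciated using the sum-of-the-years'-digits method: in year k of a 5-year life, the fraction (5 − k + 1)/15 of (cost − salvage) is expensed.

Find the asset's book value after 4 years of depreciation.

Depreciable base = $8,440 − $100 = $8,340.
Sum of the years' digits = 5+4+3+2+1 = 15.
Year 1: $8,340 × 5/15 = $2,780. Book value $5,660.
Year 2: $8,340 × 4/15 = $2,224. Book value $3,436.
Year 3: $8,340 × 3/15 = $1,668. Book value $1,768.
Year 4: $8,340 × 2/15 = $1,112. Book value $656.

$656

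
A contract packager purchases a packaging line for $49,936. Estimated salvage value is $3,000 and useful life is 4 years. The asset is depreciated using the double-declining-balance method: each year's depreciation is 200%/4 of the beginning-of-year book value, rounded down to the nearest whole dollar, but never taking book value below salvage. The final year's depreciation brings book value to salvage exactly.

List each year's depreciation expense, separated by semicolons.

$24,968; $12,484; $6,242; $3,242

Depreciable base = $49,936 − $3,000 = $46,936.
Year 1: ⌊$49,936 × 200%/4⌋ = $24,968. Book value $24,968.
Year 2: ⌊$24,968 × 200%/4⌋ = $12,484. Book value $12,484.
Year 3: ⌊$12,484 × 200%/4⌋ = $6,242. Book value $6,242.
Year 4 (final): $6,242 − $3,000 = $3,242. Book value $3,000.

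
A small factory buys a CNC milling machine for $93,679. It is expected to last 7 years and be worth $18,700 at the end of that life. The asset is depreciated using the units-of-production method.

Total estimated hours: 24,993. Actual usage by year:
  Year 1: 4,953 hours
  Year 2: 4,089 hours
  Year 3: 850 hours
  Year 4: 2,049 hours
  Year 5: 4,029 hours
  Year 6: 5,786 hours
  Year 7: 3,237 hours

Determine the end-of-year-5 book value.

$45,769

Depreciable base = $93,679 − $18,700 = $74,979.
Rate = $74,979 / 24,993 hours = $3 per hour.
Year 1: 4,953 × $3 = $14,859. Book value $78,820.
Year 2: 4,089 × $3 = $12,267. Book value $66,553.
Year 3: 850 × $3 = $2,550. Book value $64,003.
Year 4: 2,049 × $3 = $6,147. Book value $57,856.
Year 5: 4,029 × $3 = $12,087. Book value $45,769.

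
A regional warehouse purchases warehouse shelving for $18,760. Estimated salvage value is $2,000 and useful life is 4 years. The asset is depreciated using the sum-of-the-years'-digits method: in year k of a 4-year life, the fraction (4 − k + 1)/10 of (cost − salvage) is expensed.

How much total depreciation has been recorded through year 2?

Depreciable base = $18,760 − $2,000 = $16,760.
Sum of the years' digits = 4+3+2+1 = 10.
Year 1: $16,760 × 4/10 = $6,704. Book value $12,056.
Year 2: $16,760 × 3/10 = $5,028. Book value $7,028.
Accumulated through year 2 = $18,760 − $7,028 = $11,732.

$11,732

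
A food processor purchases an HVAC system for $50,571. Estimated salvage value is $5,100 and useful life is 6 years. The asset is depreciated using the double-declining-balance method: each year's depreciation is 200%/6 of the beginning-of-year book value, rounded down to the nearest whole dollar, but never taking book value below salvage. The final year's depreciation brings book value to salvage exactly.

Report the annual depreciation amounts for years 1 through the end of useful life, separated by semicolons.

Depreciable base = $50,571 − $5,100 = $45,471.
Year 1: ⌊$50,571 × 200%/6⌋ = $16,857. Book value $33,714.
Year 2: ⌊$33,714 × 200%/6⌋ = $11,238. Book value $22,476.
Year 3: ⌊$22,476 × 200%/6⌋ = $7,492. Book value $14,984.
Year 4: ⌊$14,984 × 200%/6⌋ = $4,994. Book value $9,990.
Year 5: ⌊$9,990 × 200%/6⌋ = $3,330. Book value $6,660.
Year 6 (final): $6,660 − $5,100 = $1,560. Book value $5,100.

$16,857; $11,238; $7,492; $4,994; $3,330; $1,560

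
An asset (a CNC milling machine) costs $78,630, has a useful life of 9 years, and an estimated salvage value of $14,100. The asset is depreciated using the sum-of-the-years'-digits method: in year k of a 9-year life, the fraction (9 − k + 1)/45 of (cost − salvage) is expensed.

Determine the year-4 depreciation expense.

Depreciable base = $78,630 − $14,100 = $64,530.
Sum of the years' digits = 9+8+7+6+5+4+3+2+1 = 45.
Year 1: $64,530 × 9/45 = $12,906. Book value $65,724.
Year 2: $64,530 × 8/45 = $11,472. Book value $54,252.
Year 3: $64,530 × 7/45 = $10,038. Book value $44,214.
Year 4: $64,530 × 6/45 = $8,604. Book value $35,610.

$8,604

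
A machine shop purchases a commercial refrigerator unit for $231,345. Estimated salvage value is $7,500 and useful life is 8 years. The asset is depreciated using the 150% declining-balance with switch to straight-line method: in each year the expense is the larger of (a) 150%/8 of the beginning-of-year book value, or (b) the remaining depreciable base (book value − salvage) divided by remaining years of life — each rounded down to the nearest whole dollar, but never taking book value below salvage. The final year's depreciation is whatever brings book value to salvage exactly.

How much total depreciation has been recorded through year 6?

Depreciable base = $231,345 − $7,500 = $223,845.
Year 1: DB = ⌊$231,345 × 150%/8⌋ = $43,377; SL = ⌊$223,845/8⌋ = $27,980 → take DB $43,377. Book value $187,968.
Year 2: DB = ⌊$187,968 × 150%/8⌋ = $35,244; SL = ⌊$180,468/7⌋ = $25,781 → take DB $35,244. Book value $152,724.
Year 3: DB = ⌊$152,724 × 150%/8⌋ = $28,635; SL = ⌊$145,224/6⌋ = $24,204 → take DB $28,635. Book value $124,089.
Year 4: DB = ⌊$124,089 × 150%/8⌋ = $23,266; SL = ⌊$116,589/5⌋ = $23,317 → take SL $23,317. Book value $100,772.
Year 5: DB = ⌊$100,772 × 150%/8⌋ = $18,894; SL = ⌊$93,272/4⌋ = $23,318 → take SL $23,318. Book value $77,454.
Year 6: DB = ⌊$77,454 × 150%/8⌋ = $14,522; SL = ⌊$69,954/3⌋ = $23,318 → take SL $23,318. Book value $54,136.
Accumulated through year 6 = $231,345 − $54,136 = $177,209.

$177,209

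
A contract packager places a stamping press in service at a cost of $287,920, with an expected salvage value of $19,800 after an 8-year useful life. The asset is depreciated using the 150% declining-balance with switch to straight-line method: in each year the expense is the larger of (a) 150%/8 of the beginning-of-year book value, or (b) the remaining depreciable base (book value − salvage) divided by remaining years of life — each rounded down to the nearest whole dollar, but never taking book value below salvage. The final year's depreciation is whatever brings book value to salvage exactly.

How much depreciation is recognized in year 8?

Depreciable base = $287,920 − $19,800 = $268,120.
Year 1: DB = ⌊$287,920 × 150%/8⌋ = $53,985; SL = ⌊$268,120/8⌋ = $33,515 → take DB $53,985. Book value $233,935.
Year 2: DB = ⌊$233,935 × 150%/8⌋ = $43,862; SL = ⌊$214,135/7⌋ = $30,590 → take DB $43,862. Book value $190,073.
Year 3: DB = ⌊$190,073 × 150%/8⌋ = $35,638; SL = ⌊$170,273/6⌋ = $28,378 → take DB $35,638. Book value $154,435.
Year 4: DB = ⌊$154,435 × 150%/8⌋ = $28,956; SL = ⌊$134,635/5⌋ = $26,927 → take DB $28,956. Book value $125,479.
Year 5: DB = ⌊$125,479 × 150%/8⌋ = $23,527; SL = ⌊$105,679/4⌋ = $26,419 → take SL $26,419. Book value $99,060.
Year 6: DB = ⌊$99,060 × 150%/8⌋ = $18,573; SL = ⌊$79,260/3⌋ = $26,420 → take SL $26,420. Book value $72,640.
Year 7: DB = ⌊$72,640 × 150%/8⌋ = $13,620; SL = ⌊$52,840/2⌋ = $26,420 → take SL $26,420. Book value $46,220.
Year 8 (final): $46,220 − $19,800 = $26,420. Book value $19,800.

$26,420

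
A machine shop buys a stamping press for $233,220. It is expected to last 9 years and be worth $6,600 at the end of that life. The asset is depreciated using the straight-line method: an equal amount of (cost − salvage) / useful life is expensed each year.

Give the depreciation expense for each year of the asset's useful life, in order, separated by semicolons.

$25,180; $25,180; $25,180; $25,180; $25,180; $25,180; $25,180; $25,180; $25,180

Depreciable base = $233,220 − $6,600 = $226,620.
Annual expense = $226,620 / 9 = $25,180.
End of year 1: book value $208,040.
End of year 2: book value $182,860.
End of year 3: book value $157,680.
End of year 4: book value $132,500.
End of year 5: book value $107,320.
End of year 6: book value $82,140.
End of year 7: book value $56,960.
End of year 8: book value $31,780.
End of year 9: book value $6,600.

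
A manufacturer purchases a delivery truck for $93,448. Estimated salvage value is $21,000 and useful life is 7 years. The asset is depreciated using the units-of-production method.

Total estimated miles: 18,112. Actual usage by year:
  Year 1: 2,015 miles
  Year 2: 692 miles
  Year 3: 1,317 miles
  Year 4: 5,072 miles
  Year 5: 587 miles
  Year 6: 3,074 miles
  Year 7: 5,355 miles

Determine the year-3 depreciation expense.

Depreciable base = $93,448 − $21,000 = $72,448.
Rate = $72,448 / 18,112 miles = $4 per mile.
Year 1: 2,015 × $4 = $8,060. Book value $85,388.
Year 2: 692 × $4 = $2,768. Book value $82,620.
Year 3: 1,317 × $4 = $5,268. Book value $77,352.

$5,268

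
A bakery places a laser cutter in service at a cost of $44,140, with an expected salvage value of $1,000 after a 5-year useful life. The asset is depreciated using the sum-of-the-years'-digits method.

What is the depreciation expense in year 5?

$2,876

Depreciable base = $44,140 − $1,000 = $43,140.
Sum of the years' digits = 5+4+3+2+1 = 15.
Year 1: $43,140 × 5/15 = $14,380. Book value $29,760.
Year 2: $43,140 × 4/15 = $11,504. Book value $18,256.
Year 3: $43,140 × 3/15 = $8,628. Book value $9,628.
Year 4: $43,140 × 2/15 = $5,752. Book value $3,876.
Year 5: $43,140 × 1/15 = $2,876. Book value $1,000.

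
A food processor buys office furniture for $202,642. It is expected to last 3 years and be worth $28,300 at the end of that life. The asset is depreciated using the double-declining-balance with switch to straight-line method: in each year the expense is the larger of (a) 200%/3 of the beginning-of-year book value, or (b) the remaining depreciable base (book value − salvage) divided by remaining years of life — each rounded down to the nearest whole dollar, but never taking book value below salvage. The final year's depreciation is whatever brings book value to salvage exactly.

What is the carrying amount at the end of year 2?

$28,300

Depreciable base = $202,642 − $28,300 = $174,342.
Year 1: DB = ⌊$202,642 × 200%/3⌋ = $135,094; SL = ⌊$174,342/3⌋ = $58,114 → take DB $135,094. Book value $67,548.
Year 2: DB = ⌊$67,548 × 200%/3⌋ = $45,032; SL = ⌊$39,248/2⌋ = $19,624 → take DB $45,032, capped at $39,248. Book value $28,300.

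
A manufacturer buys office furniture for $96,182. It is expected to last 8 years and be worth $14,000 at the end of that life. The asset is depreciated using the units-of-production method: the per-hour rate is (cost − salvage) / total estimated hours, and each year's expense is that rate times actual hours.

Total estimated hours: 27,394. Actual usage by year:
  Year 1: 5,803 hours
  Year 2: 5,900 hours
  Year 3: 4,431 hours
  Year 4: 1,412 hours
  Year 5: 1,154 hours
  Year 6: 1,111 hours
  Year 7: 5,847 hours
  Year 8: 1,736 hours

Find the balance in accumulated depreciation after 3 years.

$48,402

Depreciable base = $96,182 − $14,000 = $82,182.
Rate = $82,182 / 27,394 hours = $3 per hour.
Year 1: 5,803 × $3 = $17,409. Book value $78,773.
Year 2: 5,900 × $3 = $17,700. Book value $61,073.
Year 3: 4,431 × $3 = $13,293. Book value $47,780.
Accumulated through year 3 = $96,182 − $47,780 = $48,402.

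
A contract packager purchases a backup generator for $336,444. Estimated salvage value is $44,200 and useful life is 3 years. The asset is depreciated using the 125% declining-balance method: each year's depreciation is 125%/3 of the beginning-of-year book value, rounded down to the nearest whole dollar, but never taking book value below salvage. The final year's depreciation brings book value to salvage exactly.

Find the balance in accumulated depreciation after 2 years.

$221,959

Depreciable base = $336,444 − $44,200 = $292,244.
Year 1: ⌊$336,444 × 125%/3⌋ = $140,185. Book value $196,259.
Year 2: ⌊$196,259 × 125%/3⌋ = $81,774. Book value $114,485.
Accumulated through year 2 = $336,444 − $114,485 = $221,959.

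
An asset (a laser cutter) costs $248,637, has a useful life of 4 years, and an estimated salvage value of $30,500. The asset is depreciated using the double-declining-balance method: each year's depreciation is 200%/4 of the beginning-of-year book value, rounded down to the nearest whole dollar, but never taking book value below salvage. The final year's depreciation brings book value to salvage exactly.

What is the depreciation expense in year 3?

$31,080

Depreciable base = $248,637 − $30,500 = $218,137.
Year 1: ⌊$248,637 × 200%/4⌋ = $124,318. Book value $124,319.
Year 2: ⌊$124,319 × 200%/4⌋ = $62,159. Book value $62,160.
Year 3: ⌊$62,160 × 200%/4⌋ = $31,080. Book value $31,080.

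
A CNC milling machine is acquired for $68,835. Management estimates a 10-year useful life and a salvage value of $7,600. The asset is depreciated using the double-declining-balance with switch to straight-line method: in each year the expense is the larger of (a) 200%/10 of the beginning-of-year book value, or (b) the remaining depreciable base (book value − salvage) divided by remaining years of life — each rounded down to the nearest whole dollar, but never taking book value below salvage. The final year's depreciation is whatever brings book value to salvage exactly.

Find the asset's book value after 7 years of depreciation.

Depreciable base = $68,835 − $7,600 = $61,235.
Year 1: DB = ⌊$68,835 × 200%/10⌋ = $13,767; SL = ⌊$61,235/10⌋ = $6,123 → take DB $13,767. Book value $55,068.
Year 2: DB = ⌊$55,068 × 200%/10⌋ = $11,013; SL = ⌊$47,468/9⌋ = $5,274 → take DB $11,013. Book value $44,055.
Year 3: DB = ⌊$44,055 × 200%/10⌋ = $8,811; SL = ⌊$36,455/8⌋ = $4,556 → take DB $8,811. Book value $35,244.
Year 4: DB = ⌊$35,244 × 200%/10⌋ = $7,048; SL = ⌊$27,644/7⌋ = $3,949 → take DB $7,048. Book value $28,196.
Year 5: DB = ⌊$28,196 × 200%/10⌋ = $5,639; SL = ⌊$20,596/6⌋ = $3,432 → take DB $5,639. Book value $22,557.
Year 6: DB = ⌊$22,557 × 200%/10⌋ = $4,511; SL = ⌊$14,957/5⌋ = $2,991 → take DB $4,511. Book value $18,046.
Year 7: DB = ⌊$18,046 × 200%/10⌋ = $3,609; SL = ⌊$10,446/4⌋ = $2,611 → take DB $3,609. Book value $14,437.

$14,437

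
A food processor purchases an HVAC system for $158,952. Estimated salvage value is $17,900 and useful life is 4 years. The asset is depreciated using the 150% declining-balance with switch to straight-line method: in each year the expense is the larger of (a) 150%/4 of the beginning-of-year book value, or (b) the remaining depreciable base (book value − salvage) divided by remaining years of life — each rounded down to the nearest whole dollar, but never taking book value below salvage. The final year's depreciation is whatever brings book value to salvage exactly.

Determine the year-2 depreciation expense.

$37,254

Depreciable base = $158,952 − $17,900 = $141,052.
Year 1: DB = ⌊$158,952 × 150%/4⌋ = $59,607; SL = ⌊$141,052/4⌋ = $35,263 → take DB $59,607. Book value $99,345.
Year 2: DB = ⌊$99,345 × 150%/4⌋ = $37,254; SL = ⌊$81,445/3⌋ = $27,148 → take DB $37,254. Book value $62,091.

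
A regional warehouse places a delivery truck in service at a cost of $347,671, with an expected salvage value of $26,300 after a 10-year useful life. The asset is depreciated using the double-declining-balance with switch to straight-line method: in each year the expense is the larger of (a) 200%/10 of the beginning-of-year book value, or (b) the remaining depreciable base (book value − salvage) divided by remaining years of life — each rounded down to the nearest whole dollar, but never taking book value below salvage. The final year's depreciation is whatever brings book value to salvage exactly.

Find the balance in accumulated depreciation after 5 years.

Depreciable base = $347,671 − $26,300 = $321,371.
Year 1: DB = ⌊$347,671 × 200%/10⌋ = $69,534; SL = ⌊$321,371/10⌋ = $32,137 → take DB $69,534. Book value $278,137.
Year 2: DB = ⌊$278,137 × 200%/10⌋ = $55,627; SL = ⌊$251,837/9⌋ = $27,981 → take DB $55,627. Book value $222,510.
Year 3: DB = ⌊$222,510 × 200%/10⌋ = $44,502; SL = ⌊$196,210/8⌋ = $24,526 → take DB $44,502. Book value $178,008.
Year 4: DB = ⌊$178,008 × 200%/10⌋ = $35,601; SL = ⌊$151,708/7⌋ = $21,672 → take DB $35,601. Book value $142,407.
Year 5: DB = ⌊$142,407 × 200%/10⌋ = $28,481; SL = ⌊$116,107/6⌋ = $19,351 → take DB $28,481. Book value $113,926.
Accumulated through year 5 = $347,671 − $113,926 = $233,745.

$233,745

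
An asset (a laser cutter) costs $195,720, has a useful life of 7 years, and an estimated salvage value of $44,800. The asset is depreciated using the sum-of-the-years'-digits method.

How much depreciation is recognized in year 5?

$16,170

Depreciable base = $195,720 − $44,800 = $150,920.
Sum of the years' digits = 7+6+5+4+3+2+1 = 28.
Year 1: $150,920 × 7/28 = $37,730. Book value $157,990.
Year 2: $150,920 × 6/28 = $32,340. Book value $125,650.
Year 3: $150,920 × 5/28 = $26,950. Book value $98,700.
Year 4: $150,920 × 4/28 = $21,560. Book value $77,140.
Year 5: $150,920 × 3/28 = $16,170. Book value $60,970.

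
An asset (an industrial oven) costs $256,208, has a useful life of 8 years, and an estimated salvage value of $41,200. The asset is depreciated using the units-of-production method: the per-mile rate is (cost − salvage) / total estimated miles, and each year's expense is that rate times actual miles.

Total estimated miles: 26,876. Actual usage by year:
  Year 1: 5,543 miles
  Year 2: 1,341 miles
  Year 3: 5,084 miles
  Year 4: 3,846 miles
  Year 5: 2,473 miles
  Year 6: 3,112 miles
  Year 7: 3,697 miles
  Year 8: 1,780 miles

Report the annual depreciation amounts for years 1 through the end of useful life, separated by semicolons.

$44,344; $10,728; $40,672; $30,768; $19,784; $24,896; $29,576; $14,240

Depreciable base = $256,208 − $41,200 = $215,008.
Rate = $215,008 / 26,876 miles = $8 per mile.
Year 1: 5,543 × $8 = $44,344. Book value $211,864.
Year 2: 1,341 × $8 = $10,728. Book value $201,136.
Year 3: 5,084 × $8 = $40,672. Book value $160,464.
Year 4: 3,846 × $8 = $30,768. Book value $129,696.
Year 5: 2,473 × $8 = $19,784. Book value $109,912.
Year 6: 3,112 × $8 = $24,896. Book value $85,016.
Year 7: 3,697 × $8 = $29,576. Book value $55,440.
Year 8: 1,780 × $8 = $14,240. Book value $41,200.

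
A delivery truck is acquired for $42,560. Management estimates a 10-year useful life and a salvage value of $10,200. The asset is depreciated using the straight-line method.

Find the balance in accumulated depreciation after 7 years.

$22,652

Depreciable base = $42,560 − $10,200 = $32,360.
Annual expense = $32,360 / 10 = $3,236.
End of year 1: book value $39,324.
End of year 2: book value $36,088.
End of year 3: book value $32,852.
End of year 4: book value $29,616.
End of year 5: book value $26,380.
End of year 6: book value $23,144.
End of year 7: book value $19,908.
Accumulated through year 7 = $42,560 − $19,908 = $22,652.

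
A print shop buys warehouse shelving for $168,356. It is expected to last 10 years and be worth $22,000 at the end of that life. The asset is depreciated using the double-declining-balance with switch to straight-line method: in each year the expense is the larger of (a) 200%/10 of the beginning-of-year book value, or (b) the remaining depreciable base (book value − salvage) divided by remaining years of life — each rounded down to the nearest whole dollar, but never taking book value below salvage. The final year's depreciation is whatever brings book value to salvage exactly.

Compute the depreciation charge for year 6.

Depreciable base = $168,356 − $22,000 = $146,356.
Year 1: DB = ⌊$168,356 × 200%/10⌋ = $33,671; SL = ⌊$146,356/10⌋ = $14,635 → take DB $33,671. Book value $134,685.
Year 2: DB = ⌊$134,685 × 200%/10⌋ = $26,937; SL = ⌊$112,685/9⌋ = $12,520 → take DB $26,937. Book value $107,748.
Year 3: DB = ⌊$107,748 × 200%/10⌋ = $21,549; SL = ⌊$85,748/8⌋ = $10,718 → take DB $21,549. Book value $86,199.
Year 4: DB = ⌊$86,199 × 200%/10⌋ = $17,239; SL = ⌊$64,199/7⌋ = $9,171 → take DB $17,239. Book value $68,960.
Year 5: DB = ⌊$68,960 × 200%/10⌋ = $13,792; SL = ⌊$46,960/6⌋ = $7,826 → take DB $13,792. Book value $55,168.
Year 6: DB = ⌊$55,168 × 200%/10⌋ = $11,033; SL = ⌊$33,168/5⌋ = $6,633 → take DB $11,033. Book value $44,135.

$11,033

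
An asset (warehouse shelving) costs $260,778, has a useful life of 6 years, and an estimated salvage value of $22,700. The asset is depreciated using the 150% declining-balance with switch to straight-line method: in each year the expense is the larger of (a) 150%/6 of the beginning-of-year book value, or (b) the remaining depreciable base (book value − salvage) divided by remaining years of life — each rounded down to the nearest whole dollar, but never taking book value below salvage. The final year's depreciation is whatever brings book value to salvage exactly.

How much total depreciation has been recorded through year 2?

$114,090

Depreciable base = $260,778 − $22,700 = $238,078.
Year 1: DB = ⌊$260,778 × 150%/6⌋ = $65,194; SL = ⌊$238,078/6⌋ = $39,679 → take DB $65,194. Book value $195,584.
Year 2: DB = ⌊$195,584 × 150%/6⌋ = $48,896; SL = ⌊$172,884/5⌋ = $34,576 → take DB $48,896. Book value $146,688.
Accumulated through year 2 = $260,778 − $146,688 = $114,090.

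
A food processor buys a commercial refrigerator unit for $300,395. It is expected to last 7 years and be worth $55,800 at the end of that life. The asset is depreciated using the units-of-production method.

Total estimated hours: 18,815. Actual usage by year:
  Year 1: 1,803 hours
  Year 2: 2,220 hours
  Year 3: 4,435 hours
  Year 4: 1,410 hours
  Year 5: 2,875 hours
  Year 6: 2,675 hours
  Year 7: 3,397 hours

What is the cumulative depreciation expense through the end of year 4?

Depreciable base = $300,395 − $55,800 = $244,595.
Rate = $244,595 / 18,815 hours = $13 per hour.
Year 1: 1,803 × $13 = $23,439. Book value $276,956.
Year 2: 2,220 × $13 = $28,860. Book value $248,096.
Year 3: 4,435 × $13 = $57,655. Book value $190,441.
Year 4: 1,410 × $13 = $18,330. Book value $172,111.
Accumulated through year 4 = $300,395 − $172,111 = $128,284.

$128,284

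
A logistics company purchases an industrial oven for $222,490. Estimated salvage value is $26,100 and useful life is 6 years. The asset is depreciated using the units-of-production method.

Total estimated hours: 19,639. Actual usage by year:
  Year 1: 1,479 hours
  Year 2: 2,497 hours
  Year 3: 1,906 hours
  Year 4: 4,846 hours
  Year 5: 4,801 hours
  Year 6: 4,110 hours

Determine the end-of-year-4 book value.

Depreciable base = $222,490 − $26,100 = $196,390.
Rate = $196,390 / 19,639 hours = $10 per hour.
Year 1: 1,479 × $10 = $14,790. Book value $207,700.
Year 2: 2,497 × $10 = $24,970. Book value $182,730.
Year 3: 1,906 × $10 = $19,060. Book value $163,670.
Year 4: 4,846 × $10 = $48,460. Book value $115,210.

$115,210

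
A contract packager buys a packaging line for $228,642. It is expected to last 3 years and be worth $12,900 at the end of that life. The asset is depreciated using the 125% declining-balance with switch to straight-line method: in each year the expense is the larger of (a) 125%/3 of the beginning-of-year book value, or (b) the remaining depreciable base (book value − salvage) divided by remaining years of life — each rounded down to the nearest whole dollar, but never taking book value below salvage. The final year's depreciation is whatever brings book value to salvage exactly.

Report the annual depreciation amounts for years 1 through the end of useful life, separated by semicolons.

$95,267; $60,237; $60,238

Depreciable base = $228,642 − $12,900 = $215,742.
Year 1: DB = ⌊$228,642 × 125%/3⌋ = $95,267; SL = ⌊$215,742/3⌋ = $71,914 → take DB $95,267. Book value $133,375.
Year 2: DB = ⌊$133,375 × 125%/3⌋ = $55,572; SL = ⌊$120,475/2⌋ = $60,237 → take SL $60,237. Book value $73,138.
Year 3 (final): $73,138 − $12,900 = $60,238. Book value $12,900.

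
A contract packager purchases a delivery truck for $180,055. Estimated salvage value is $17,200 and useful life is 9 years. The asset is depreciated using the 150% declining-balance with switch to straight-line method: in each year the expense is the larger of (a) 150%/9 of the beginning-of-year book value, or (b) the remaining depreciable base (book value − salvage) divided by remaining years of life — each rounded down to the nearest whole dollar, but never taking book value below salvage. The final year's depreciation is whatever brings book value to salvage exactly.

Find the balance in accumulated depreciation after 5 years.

$107,693

Depreciable base = $180,055 − $17,200 = $162,855.
Year 1: DB = ⌊$180,055 × 150%/9⌋ = $30,009; SL = ⌊$162,855/9⌋ = $18,095 → take DB $30,009. Book value $150,046.
Year 2: DB = ⌊$150,046 × 150%/9⌋ = $25,007; SL = ⌊$132,846/8⌋ = $16,605 → take DB $25,007. Book value $125,039.
Year 3: DB = ⌊$125,039 × 150%/9⌋ = $20,839; SL = ⌊$107,839/7⌋ = $15,405 → take DB $20,839. Book value $104,200.
Year 4: DB = ⌊$104,200 × 150%/9⌋ = $17,366; SL = ⌊$87,000/6⌋ = $14,500 → take DB $17,366. Book value $86,834.
Year 5: DB = ⌊$86,834 × 150%/9⌋ = $14,472; SL = ⌊$69,634/5⌋ = $13,926 → take DB $14,472. Book value $72,362.
Accumulated through year 5 = $180,055 − $72,362 = $107,693.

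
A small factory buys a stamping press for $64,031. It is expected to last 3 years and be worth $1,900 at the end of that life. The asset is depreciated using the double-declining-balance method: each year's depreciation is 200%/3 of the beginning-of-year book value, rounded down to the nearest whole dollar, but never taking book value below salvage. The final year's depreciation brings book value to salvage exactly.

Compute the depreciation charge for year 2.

$14,229

Depreciable base = $64,031 − $1,900 = $62,131.
Year 1: ⌊$64,031 × 200%/3⌋ = $42,687. Book value $21,344.
Year 2: ⌊$21,344 × 200%/3⌋ = $14,229. Book value $7,115.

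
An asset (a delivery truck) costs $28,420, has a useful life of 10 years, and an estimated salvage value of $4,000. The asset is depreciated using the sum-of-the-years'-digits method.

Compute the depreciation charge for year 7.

$1,776

Depreciable base = $28,420 − $4,000 = $24,420.
Sum of the years' digits = 10+9+8+7+6+5+4+3+2+1 = 55.
Year 1: $24,420 × 10/55 = $4,440. Book value $23,980.
Year 2: $24,420 × 9/55 = $3,996. Book value $19,984.
Year 3: $24,420 × 8/55 = $3,552. Book value $16,432.
Year 4: $24,420 × 7/55 = $3,108. Book value $13,324.
Year 5: $24,420 × 6/55 = $2,664. Book value $10,660.
Year 6: $24,420 × 5/55 = $2,220. Book value $8,440.
Year 7: $24,420 × 4/55 = $1,776. Book value $6,664.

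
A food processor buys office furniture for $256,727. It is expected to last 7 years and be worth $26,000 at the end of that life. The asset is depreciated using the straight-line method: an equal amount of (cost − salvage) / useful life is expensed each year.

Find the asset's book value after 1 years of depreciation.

Depreciable base = $256,727 − $26,000 = $230,727.
Annual expense = $230,727 / 7 = $32,961.
End of year 1: book value $223,766.

$223,766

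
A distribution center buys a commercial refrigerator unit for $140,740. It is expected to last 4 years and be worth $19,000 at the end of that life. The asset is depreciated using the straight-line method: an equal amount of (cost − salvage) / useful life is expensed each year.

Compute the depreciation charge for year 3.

Depreciable base = $140,740 − $19,000 = $121,740.
Annual expense = $121,740 / 4 = $30,435.

$30,435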